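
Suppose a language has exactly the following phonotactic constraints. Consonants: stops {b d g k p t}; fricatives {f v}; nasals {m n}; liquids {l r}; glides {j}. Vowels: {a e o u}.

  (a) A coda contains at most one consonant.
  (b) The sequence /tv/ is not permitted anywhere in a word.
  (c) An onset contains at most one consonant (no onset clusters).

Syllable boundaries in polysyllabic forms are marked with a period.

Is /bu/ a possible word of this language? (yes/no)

yes

/bu/ — σ1 onset /b/, coda /∅/ ok → permitted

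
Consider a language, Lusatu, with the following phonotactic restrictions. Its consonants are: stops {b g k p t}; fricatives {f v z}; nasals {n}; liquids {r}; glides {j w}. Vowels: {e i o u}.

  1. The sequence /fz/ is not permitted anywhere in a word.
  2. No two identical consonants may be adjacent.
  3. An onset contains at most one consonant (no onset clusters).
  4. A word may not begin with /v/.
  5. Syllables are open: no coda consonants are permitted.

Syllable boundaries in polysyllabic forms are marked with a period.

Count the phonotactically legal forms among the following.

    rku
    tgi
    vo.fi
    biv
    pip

0

rku — violates constraint 3: syllable 1 onset /rk/ has 2 consonants (> 1) → phonotactically illegal
tgi — violates constraint 3: syllable 1 onset /tg/ has 2 consonants (> 1) → phonotactically illegal
vo.fi — violates constraint 4: word begins with /v/ → phonotactically illegal
biv — violates constraint 5: syllable 1 coda /v/ has 1 consonant (> 0) → phonotactically illegal
pip — violates constraint 5: syllable 1 coda /p/ has 1 consonant (> 0) → phonotactically illegal
No form is phonotactically legal → 0.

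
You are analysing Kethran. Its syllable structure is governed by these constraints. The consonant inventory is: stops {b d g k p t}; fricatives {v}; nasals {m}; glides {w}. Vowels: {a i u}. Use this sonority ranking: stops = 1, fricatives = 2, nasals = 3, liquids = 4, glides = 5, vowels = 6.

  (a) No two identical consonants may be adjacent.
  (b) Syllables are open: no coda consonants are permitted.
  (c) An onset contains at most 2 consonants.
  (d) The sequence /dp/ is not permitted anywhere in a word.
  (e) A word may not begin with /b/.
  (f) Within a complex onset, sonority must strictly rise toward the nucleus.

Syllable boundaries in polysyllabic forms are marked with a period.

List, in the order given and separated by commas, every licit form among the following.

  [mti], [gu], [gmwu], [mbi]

[gu]

[mti] — violates constraint (f): syllable 1 onset /mt/: /m/ (nasal, 3) → /t/ (stop, 1) does not rise → illicit
[gu] — σ1 onset /g/, coda /∅/ ok → licit
[gmwu] — violates constraint (c): syllable 1 onset /gmw/ has 3 consonants (> 2) → illicit
[mbi] — violates constraint (f): syllable 1 onset /mb/: /m/ (nasal, 3) → /b/ (stop, 1) does not rise → illicit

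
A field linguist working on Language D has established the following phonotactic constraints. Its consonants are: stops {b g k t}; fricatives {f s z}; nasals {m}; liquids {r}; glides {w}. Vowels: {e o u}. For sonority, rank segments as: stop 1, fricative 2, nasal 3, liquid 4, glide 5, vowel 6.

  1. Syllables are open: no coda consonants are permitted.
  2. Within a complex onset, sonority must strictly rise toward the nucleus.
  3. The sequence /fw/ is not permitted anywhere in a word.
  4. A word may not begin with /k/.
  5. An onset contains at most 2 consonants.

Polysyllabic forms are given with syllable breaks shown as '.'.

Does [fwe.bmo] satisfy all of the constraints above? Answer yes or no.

[fwe.bmo] — violates constraint 3: contains banned sequence /fw/ → illicit

no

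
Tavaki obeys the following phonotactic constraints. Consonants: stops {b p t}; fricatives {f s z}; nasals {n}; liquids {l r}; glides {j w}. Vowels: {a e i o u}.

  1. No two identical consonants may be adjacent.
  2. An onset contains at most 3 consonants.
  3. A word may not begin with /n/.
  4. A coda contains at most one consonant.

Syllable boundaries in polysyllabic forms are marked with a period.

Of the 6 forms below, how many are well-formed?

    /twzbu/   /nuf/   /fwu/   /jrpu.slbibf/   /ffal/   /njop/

1

/twzbu/ — violates constraint 2: syllable 1 onset /twzb/ has 4 consonants (> 3) → ill-formed
/nuf/ — violates constraint 3: word begins with /n/ → ill-formed
/fwu/ — σ1 onset /fw/ (2C), coda /∅/ ok → well-formed
/jrpu.slbibf/ — violates constraint 4: syllable 2 coda /bf/ has 2 consonants (> 1) → ill-formed
/ffal/ — violates constraint 1: adjacent identical consonants /ff/ → ill-formed
/njop/ — violates constraint 3: word begins with /n/ → ill-formed
Well-formed: /fwu/ → 1.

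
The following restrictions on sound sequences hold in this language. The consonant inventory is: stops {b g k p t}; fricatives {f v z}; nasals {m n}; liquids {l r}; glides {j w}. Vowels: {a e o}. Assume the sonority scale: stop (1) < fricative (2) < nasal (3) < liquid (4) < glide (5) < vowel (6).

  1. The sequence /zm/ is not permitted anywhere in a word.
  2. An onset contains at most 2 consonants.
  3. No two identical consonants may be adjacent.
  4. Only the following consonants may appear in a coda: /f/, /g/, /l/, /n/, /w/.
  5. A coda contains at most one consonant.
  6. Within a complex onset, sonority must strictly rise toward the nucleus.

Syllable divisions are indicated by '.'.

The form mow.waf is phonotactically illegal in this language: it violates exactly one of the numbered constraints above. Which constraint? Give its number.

mow.waf: adjacent identical consonants /ww/.
This is a violation of constraint 3: "No two identical consonants may be adjacent."
The remaining constraints (1, 2, 4, 5, 6) are satisfied.

3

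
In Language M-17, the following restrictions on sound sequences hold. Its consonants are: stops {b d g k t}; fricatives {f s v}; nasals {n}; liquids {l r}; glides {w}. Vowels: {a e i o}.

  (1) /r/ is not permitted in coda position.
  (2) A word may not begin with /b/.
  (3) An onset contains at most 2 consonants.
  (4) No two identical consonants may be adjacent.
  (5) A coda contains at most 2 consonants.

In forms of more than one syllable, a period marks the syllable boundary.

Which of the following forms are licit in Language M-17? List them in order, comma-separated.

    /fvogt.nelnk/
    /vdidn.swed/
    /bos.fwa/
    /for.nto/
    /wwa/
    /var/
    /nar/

/fvogt.nelnk/ — violates constraint 5: syllable 2 coda /lnk/ has 3 consonants (> 2) → illicit
/vdidn.swed/ — σ1 onset /vd/ (2C), coda /dn/ (2C) ok; σ2 onset /sw/ (2C), coda /d/ ok → licit
/bos.fwa/ — violates constraint 2: word begins with /b/ → illicit
/for.nto/ — violates constraint 1: syllable 1 coda contains /r/ → illicit
/wwa/ — violates constraint 4: adjacent identical consonants /ww/ → illicit
/var/ — violates constraint 1: syllable 1 coda contains /r/ → illicit
/nar/ — violates constraint 1: syllable 1 coda contains /r/ → illicit

/vdidn.swed/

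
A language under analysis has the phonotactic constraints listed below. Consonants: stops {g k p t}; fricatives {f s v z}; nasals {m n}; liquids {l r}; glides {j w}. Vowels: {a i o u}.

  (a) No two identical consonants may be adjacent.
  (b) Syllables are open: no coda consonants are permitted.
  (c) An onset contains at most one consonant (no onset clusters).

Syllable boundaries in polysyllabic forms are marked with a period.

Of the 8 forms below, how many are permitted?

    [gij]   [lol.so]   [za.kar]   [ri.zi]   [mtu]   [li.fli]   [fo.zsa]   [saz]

1

[gij] — violates constraint (b): syllable 1 coda /j/ has 1 consonant (> 0) → not permitted
[lol.so] — violates constraint (b): syllable 1 coda /l/ has 1 consonant (> 0) → not permitted
[za.kar] — violates constraint (b): syllable 2 coda /r/ has 1 consonant (> 0) → not permitted
[ri.zi] — σ1 onset /r/, coda /∅/ ok; σ2 onset /z/, coda /∅/ ok → permitted
[mtu] — violates constraint (c): syllable 1 onset /mt/ has 2 consonants (> 1) → not permitted
[li.fli] — violates constraint (c): syllable 2 onset /fl/ has 2 consonants (> 1) → not permitted
[fo.zsa] — violates constraint (c): syllable 2 onset /zs/ has 2 consonants (> 1) → not permitted
[saz] — violates constraint (b): syllable 1 coda /z/ has 1 consonant (> 0) → not permitted
Permitted: [ri.zi] → 1.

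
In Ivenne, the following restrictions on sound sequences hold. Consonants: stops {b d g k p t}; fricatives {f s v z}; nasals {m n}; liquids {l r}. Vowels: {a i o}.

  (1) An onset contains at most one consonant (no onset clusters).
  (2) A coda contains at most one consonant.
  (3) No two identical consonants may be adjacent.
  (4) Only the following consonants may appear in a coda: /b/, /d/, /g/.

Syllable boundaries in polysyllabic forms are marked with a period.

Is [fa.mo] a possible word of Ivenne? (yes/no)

yes

[fa.mo] — σ1 onset /f/, coda /∅/ ok; σ2 onset /m/, coda /∅/ ok → licit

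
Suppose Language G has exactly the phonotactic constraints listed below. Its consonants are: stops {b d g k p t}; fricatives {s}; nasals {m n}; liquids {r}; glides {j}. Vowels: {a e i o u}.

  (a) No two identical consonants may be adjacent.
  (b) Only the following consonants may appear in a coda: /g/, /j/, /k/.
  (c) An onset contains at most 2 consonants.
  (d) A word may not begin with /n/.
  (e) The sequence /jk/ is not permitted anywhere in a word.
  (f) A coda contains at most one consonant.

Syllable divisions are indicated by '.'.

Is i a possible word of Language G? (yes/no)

i — σ1 onset /∅/, coda /∅/ ok → licit

yes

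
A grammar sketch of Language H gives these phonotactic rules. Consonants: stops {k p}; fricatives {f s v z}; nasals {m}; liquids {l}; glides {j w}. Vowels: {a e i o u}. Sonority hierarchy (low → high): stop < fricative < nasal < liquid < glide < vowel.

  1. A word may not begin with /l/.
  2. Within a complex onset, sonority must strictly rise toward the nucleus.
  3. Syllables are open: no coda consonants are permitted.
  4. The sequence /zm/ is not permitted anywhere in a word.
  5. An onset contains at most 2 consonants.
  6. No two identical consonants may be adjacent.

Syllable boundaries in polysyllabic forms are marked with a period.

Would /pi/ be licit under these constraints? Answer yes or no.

/pi/ — σ1 onset /p/, coda /∅/ ok → licit

yes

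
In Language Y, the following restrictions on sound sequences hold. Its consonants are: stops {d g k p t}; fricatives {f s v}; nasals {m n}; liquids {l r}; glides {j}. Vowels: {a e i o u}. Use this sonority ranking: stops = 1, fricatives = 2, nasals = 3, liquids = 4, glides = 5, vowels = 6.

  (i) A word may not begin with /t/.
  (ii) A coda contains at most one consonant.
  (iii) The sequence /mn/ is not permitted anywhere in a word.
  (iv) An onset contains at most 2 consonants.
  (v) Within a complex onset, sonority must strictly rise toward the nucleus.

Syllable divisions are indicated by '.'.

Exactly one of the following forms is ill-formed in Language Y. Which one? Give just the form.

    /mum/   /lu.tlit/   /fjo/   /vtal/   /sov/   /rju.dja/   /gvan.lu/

/vtal/

/mum/ — σ1 onset /m/, coda /m/ ok → well-formed
/lu.tlit/ — σ1 onset /l/, coda /∅/ ok; σ2 onset /tl/ (1→4 rises), coda /t/ ok → well-formed
/fjo/ — σ1 onset /fj/ (2→5 rises), coda /∅/ ok → well-formed
/vtal/ — violates constraint (v): syllable 1 onset /vt/: /v/ (fricative, 2) → /t/ (stop, 1) does not rise → ill-formed
/sov/ — σ1 onset /s/, coda /v/ ok → well-formed
/rju.dja/ — σ1 onset /rj/ (4→5 rises), coda /∅/ ok; σ2 onset /dj/ (1→5 rises), coda /∅/ ok → well-formed
/gvan.lu/ — σ1 onset /gv/ (1→2 rises), coda /n/ ok; σ2 onset /l/, coda /∅/ ok → well-formed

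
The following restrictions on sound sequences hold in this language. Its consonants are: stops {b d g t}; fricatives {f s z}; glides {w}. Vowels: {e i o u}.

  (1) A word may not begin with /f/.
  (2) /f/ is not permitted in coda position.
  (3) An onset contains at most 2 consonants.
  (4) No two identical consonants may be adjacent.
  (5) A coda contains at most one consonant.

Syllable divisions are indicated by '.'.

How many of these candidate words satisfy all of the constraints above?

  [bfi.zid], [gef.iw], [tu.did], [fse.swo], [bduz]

[bfi.zid] — σ1 onset /bf/ (2C), coda /∅/ ok; σ2 onset /z/, coda /d/ ok → well-formed
[gef.iw] — violates constraint 2: syllable 1 coda contains /f/ → ill-formed
[tu.did] — σ1 onset /t/, coda /∅/ ok; σ2 onset /d/, coda /d/ ok → well-formed
[fse.swo] — violates constraint 1: word begins with /f/ → ill-formed
[bduz] — σ1 onset /bd/ (2C), coda /z/ ok → well-formed
Well-formed: [bfi.zid], [tu.did], [bduz] → 3.

3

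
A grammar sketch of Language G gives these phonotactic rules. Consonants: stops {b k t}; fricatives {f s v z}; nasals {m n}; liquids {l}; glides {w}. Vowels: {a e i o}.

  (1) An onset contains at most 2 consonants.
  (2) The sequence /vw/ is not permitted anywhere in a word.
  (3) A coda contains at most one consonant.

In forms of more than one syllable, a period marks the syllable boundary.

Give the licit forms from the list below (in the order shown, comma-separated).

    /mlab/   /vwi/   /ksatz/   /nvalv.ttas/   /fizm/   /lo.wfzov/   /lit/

/mlab/, /lit/

/mlab/ — σ1 onset /ml/ (2C), coda /b/ ok → licit
/vwi/ — violates constraint 2: contains banned sequence /vw/ → illicit
/ksatz/ — violates constraint 3: syllable 1 coda /tz/ has 2 consonants (> 1) → illicit
/nvalv.ttas/ — violates constraint 3: syllable 1 coda /lv/ has 2 consonants (> 1) → illicit
/fizm/ — violates constraint 3: syllable 1 coda /zm/ has 2 consonants (> 1) → illicit
/lo.wfzov/ — violates constraint 1: syllable 2 onset /wfz/ has 3 consonants (> 2) → illicit
/lit/ — σ1 onset /l/, coda /t/ ok → licit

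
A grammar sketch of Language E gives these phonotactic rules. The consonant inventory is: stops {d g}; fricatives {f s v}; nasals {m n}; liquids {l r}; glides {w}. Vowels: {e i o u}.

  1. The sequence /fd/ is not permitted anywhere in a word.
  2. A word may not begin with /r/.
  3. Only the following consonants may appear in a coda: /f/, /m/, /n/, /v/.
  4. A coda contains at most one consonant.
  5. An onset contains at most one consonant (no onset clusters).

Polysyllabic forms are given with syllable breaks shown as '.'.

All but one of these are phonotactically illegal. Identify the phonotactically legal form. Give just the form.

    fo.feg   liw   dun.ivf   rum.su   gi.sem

gi.sem

fo.feg — violates constraint 3: syllable 2 coda contains /g/, which is not a licensed coda consonant → phonotactically illegal
liw — violates constraint 3: syllable 1 coda contains /w/, which is not a licensed coda consonant → phonotactically illegal
dun.ivf — violates constraint 4: syllable 2 coda /vf/ has 2 consonants (> 1) → phonotactically illegal
rum.su — violates constraint 2: word begins with /r/ → phonotactically illegal
gi.sem — σ1 onset /g/, coda /∅/ ok; σ2 onset /s/, coda /m/ ok → phonotactically legal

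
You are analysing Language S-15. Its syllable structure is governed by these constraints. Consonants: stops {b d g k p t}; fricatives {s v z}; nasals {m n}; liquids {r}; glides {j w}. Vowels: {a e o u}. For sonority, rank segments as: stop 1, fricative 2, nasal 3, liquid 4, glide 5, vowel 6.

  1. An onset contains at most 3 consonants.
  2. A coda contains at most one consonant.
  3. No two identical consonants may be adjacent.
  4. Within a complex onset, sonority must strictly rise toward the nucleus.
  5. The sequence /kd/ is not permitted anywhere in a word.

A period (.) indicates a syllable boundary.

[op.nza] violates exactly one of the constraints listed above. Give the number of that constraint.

4

[op.nza]: syllable 2 onset /nz/: /n/ (nasal, 3) → /z/ (fricative, 2) does not rise.
This is a violation of constraint 4: "Within a complex onset, sonority must strictly rise toward the nucleus."
The remaining constraints (1, 2, 3, 5) are satisfied.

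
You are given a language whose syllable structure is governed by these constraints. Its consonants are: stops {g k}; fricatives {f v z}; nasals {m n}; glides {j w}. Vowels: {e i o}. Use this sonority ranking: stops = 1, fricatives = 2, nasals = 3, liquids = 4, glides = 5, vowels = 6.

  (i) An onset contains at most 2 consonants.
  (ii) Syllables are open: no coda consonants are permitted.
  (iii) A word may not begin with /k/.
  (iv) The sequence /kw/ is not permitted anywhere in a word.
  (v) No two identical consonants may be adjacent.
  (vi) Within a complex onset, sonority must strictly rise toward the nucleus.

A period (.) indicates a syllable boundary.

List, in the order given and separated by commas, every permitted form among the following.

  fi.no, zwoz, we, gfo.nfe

fi.no, we

fi.no — σ1 onset /f/, coda /∅/ ok; σ2 onset /n/, coda /∅/ ok → permitted
zwoz — violates constraint (ii): syllable 1 coda /z/ has 1 consonant (> 0) → not permitted
we — σ1 onset /w/, coda /∅/ ok → permitted
gfo.nfe — violates constraint (vi): syllable 2 onset /nf/: /n/ (nasal, 3) → /f/ (fricative, 2) does not rise → not permitted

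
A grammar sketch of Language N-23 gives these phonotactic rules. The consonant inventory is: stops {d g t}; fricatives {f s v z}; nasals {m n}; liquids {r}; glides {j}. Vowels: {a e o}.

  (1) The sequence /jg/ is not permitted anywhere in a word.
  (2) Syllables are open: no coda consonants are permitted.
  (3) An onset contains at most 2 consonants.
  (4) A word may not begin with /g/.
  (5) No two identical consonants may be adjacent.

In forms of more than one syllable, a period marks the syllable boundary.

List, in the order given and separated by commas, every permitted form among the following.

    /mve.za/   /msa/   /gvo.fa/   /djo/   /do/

/mve.za/ — σ1 onset /mv/ (2C), coda /∅/ ok; σ2 onset /z/, coda /∅/ ok → permitted
/msa/ — σ1 onset /ms/ (2C), coda /∅/ ok → permitted
/gvo.fa/ — violates constraint 4: word begins with /g/ → not permitted
/djo/ — σ1 onset /dj/ (2C), coda /∅/ ok → permitted
/do/ — σ1 onset /d/, coda /∅/ ok → permitted

/mve.za/, /msa/, /djo/, /do/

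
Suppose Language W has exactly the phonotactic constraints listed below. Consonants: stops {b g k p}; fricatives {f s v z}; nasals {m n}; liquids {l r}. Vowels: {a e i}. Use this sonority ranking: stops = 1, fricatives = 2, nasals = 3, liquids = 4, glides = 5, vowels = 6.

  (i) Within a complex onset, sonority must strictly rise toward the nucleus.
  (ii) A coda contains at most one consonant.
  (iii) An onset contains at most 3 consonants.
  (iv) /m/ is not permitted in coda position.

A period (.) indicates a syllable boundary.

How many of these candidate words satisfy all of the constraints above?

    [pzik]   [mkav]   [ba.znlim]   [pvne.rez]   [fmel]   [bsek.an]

[pzik] — σ1 onset /pz/ (1→2 rises), coda /k/ ok → permitted
[mkav] — violates constraint (i): syllable 1 onset /mk/: /m/ (nasal, 3) → /k/ (stop, 1) does not rise → not permitted
[ba.znlim] — violates constraint (iv): syllable 2 coda contains /m/ → not permitted
[pvne.rez] — σ1 onset /pvn/ (1→2→3 rises), coda /∅/ ok; σ2 onset /r/, coda /z/ ok → permitted
[fmel] — σ1 onset /fm/ (2→3 rises), coda /l/ ok → permitted
[bsek.an] — σ1 onset /bs/ (1→2 rises), coda /k/ ok; σ2 onset /∅/, coda /n/ ok → permitted
Permitted: [pzik], [pvne.rez], [fmel], [bsek.an] → 4.

4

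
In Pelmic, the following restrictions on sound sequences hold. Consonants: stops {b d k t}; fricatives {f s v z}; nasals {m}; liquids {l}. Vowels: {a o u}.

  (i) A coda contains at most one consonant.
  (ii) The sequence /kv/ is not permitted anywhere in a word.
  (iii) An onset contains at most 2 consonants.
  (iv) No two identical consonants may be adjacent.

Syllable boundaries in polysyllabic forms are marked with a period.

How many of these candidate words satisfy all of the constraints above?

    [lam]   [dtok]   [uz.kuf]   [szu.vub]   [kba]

[lam] — σ1 onset /l/, coda /m/ ok → licit
[dtok] — σ1 onset /dt/ (2C), coda /k/ ok → licit
[uz.kuf] — σ1 onset /∅/, coda /z/ ok; σ2 onset /k/, coda /f/ ok → licit
[szu.vub] — σ1 onset /sz/ (2C), coda /∅/ ok; σ2 onset /v/, coda /b/ ok → licit
[kba] — σ1 onset /kb/ (2C), coda /∅/ ok → licit
Licit: [lam], [dtok], [uz.kuf], [szu.vub], [kba] → 5.

5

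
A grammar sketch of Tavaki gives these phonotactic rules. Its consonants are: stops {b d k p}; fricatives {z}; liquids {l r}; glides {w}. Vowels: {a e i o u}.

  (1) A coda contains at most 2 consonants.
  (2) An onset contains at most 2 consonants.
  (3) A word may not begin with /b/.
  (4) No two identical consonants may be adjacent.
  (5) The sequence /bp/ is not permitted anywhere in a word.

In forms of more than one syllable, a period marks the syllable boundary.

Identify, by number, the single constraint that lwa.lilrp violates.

1

lwa.lilrp: syllable 2 coda /lrp/ has 3 consonants (> 2).
This is a violation of constraint 1: "A coda contains at most 2 consonants."
The remaining constraints (2, 3, 4, 5) are satisfied.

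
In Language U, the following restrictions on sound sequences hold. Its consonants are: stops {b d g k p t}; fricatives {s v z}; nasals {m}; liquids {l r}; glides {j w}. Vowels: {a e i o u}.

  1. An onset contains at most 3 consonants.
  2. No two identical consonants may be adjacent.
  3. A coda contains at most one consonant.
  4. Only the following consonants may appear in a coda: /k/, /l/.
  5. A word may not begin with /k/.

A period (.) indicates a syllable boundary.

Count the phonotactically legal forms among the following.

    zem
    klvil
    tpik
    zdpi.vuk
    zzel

2

zem — violates constraint 4: syllable 1 coda contains /m/, which is not a licensed coda consonant → phonotactically illegal
klvil — violates constraint 5: word begins with /k/ → phonotactically illegal
tpik — σ1 onset /tp/ (2C), coda /k/ ok → phonotactically legal
zdpi.vuk — σ1 onset /zdp/ (3C), coda /∅/ ok; σ2 onset /v/, coda /k/ ok → phonotactically legal
zzel — violates constraint 2: adjacent identical consonants /zz/ → phonotactically illegal
Phonotactically legal: tpik, zdpi.vuk → 2.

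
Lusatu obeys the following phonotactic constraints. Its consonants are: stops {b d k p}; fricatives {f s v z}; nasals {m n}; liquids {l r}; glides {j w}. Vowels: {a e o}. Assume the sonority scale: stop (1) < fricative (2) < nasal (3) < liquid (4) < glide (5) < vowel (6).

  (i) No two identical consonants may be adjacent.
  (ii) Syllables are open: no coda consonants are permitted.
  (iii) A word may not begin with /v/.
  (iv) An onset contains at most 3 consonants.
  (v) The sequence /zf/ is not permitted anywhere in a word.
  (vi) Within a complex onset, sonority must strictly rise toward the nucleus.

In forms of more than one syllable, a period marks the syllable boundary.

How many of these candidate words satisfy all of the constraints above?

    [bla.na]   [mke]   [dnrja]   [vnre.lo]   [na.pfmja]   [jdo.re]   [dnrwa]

[bla.na] — σ1 onset /bl/ (1→4 rises), coda /∅/ ok; σ2 onset /n/, coda /∅/ ok → phonotactically legal
[mke] — violates constraint (vi): syllable 1 onset /mk/: /m/ (nasal, 3) → /k/ (stop, 1) does not rise → phonotactically illegal
[dnrja] — violates constraint (iv): syllable 1 onset /dnrj/ has 4 consonants (> 3) → phonotactically illegal
[vnre.lo] — violates constraint (iii): word begins with /v/ → phonotactically illegal
[na.pfmja] — violates constraint (iv): syllable 2 onset /pfmj/ has 4 consonants (> 3) → phonotactically illegal
[jdo.re] — violates constraint (vi): syllable 1 onset /jd/: /j/ (glide, 5) → /d/ (stop, 1) does not rise → phonotactically illegal
[dnrwa] — violates constraint (iv): syllable 1 onset /dnrw/ has 4 consonants (> 3) → phonotactically illegal
Phonotactically legal: [bla.na] → 1.

1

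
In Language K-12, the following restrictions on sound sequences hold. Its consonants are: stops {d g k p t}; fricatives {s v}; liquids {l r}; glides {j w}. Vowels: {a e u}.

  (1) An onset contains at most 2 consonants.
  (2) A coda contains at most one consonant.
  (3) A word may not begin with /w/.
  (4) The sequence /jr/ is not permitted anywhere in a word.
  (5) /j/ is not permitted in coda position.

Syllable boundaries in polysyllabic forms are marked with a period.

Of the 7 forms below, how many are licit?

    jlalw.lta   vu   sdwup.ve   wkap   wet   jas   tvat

jlalw.lta — violates constraint 2: syllable 1 coda /lw/ has 2 consonants (> 1) → illicit
vu — σ1 onset /v/, coda /∅/ ok → licit
sdwup.ve — violates constraint 1: syllable 1 onset /sdw/ has 3 consonants (> 2) → illicit
wkap — violates constraint 3: word begins with /w/ → illicit
wet — violates constraint 3: word begins with /w/ → illicit
jas — σ1 onset /j/, coda /s/ ok → licit
tvat — σ1 onset /tv/ (2C), coda /t/ ok → licit
Licit: vu, jas, tvat → 3.

3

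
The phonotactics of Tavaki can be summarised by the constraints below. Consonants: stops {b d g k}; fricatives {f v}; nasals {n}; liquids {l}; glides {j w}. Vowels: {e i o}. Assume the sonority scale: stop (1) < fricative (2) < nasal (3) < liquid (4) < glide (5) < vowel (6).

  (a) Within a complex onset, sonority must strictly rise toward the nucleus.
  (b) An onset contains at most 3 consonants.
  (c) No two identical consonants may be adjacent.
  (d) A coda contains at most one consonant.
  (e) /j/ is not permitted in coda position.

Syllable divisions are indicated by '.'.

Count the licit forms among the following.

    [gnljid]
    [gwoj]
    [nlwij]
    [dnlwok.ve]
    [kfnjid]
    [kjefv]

[gnljid] — violates constraint (b): syllable 1 onset /gnlj/ has 4 consonants (> 3) → illicit
[gwoj] — violates constraint (e): syllable 1 coda contains /j/ → illicit
[nlwij] — violates constraint (e): syllable 1 coda contains /j/ → illicit
[dnlwok.ve] — violates constraint (b): syllable 1 onset /dnlw/ has 4 consonants (> 3) → illicit
[kfnjid] — violates constraint (b): syllable 1 onset /kfnj/ has 4 consonants (> 3) → illicit
[kjefv] — violates constraint (d): syllable 1 coda /fv/ has 2 consonants (> 1) → illicit
No form is licit → 0.

0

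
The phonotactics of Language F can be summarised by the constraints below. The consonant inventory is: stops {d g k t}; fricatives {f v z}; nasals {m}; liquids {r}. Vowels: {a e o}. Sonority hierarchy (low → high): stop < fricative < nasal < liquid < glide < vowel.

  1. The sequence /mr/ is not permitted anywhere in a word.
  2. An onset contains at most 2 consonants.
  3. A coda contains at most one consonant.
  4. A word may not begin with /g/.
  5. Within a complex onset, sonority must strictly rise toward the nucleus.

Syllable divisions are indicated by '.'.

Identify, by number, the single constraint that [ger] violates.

4

[ger]: word begins with /g/.
This is a violation of constraint 4: "A word may not begin with /g/."
The remaining constraints (1, 2, 3, 5) are satisfied.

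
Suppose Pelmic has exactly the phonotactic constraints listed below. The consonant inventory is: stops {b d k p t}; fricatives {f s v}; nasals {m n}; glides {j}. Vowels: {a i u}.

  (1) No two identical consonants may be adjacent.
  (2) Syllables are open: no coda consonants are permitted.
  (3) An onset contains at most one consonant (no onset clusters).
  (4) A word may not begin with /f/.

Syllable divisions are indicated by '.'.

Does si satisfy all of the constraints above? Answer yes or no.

si — σ1 onset /s/, coda /∅/ ok → licit

yes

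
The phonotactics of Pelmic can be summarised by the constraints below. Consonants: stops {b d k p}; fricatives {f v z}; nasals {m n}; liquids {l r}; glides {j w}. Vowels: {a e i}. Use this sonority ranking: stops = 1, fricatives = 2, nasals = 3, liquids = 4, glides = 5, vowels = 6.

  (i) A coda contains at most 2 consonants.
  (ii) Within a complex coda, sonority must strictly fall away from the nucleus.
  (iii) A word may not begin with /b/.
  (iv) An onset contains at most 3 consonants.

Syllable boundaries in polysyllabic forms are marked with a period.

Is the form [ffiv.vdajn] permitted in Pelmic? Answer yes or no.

[ffiv.vdajn] — σ1 onset /ff/ (2C), coda /v/ ok; σ2 onset /vd/ (2C), coda /jn/ (5→3 falls) ok → permitted

yes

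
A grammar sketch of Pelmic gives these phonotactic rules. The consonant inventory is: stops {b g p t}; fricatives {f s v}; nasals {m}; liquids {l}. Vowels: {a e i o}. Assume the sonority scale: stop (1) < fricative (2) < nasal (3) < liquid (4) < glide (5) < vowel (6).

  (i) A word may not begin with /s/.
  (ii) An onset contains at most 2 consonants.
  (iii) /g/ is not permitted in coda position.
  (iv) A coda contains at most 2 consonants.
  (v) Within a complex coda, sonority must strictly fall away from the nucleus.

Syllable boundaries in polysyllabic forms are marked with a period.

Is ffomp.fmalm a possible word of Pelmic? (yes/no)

ffomp.fmalm — σ1 onset /ff/ (2C), coda /mp/ (3→1 falls) ok; σ2 onset /fm/ (2C), coda /lm/ (4→3 falls) ok → well-formed

yes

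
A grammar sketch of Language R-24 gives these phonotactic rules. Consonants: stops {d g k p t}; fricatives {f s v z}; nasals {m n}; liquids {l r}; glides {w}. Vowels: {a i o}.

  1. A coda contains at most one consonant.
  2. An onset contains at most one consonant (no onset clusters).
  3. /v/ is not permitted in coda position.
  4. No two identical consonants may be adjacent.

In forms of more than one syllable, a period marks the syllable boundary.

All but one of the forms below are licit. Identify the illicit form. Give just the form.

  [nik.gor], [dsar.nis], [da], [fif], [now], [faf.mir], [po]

[dsar.nis]

[nik.gor] — σ1 onset /n/, coda /k/ ok; σ2 onset /g/, coda /r/ ok → licit
[dsar.nis] — violates constraint 2: syllable 1 onset /ds/ has 2 consonants (> 1) → illicit
[da] — σ1 onset /d/, coda /∅/ ok → licit
[fif] — σ1 onset /f/, coda /f/ ok → licit
[now] — σ1 onset /n/, coda /w/ ok → licit
[faf.mir] — σ1 onset /f/, coda /f/ ok; σ2 onset /m/, coda /r/ ok → licit
[po] — σ1 onset /p/, coda /∅/ ok → licit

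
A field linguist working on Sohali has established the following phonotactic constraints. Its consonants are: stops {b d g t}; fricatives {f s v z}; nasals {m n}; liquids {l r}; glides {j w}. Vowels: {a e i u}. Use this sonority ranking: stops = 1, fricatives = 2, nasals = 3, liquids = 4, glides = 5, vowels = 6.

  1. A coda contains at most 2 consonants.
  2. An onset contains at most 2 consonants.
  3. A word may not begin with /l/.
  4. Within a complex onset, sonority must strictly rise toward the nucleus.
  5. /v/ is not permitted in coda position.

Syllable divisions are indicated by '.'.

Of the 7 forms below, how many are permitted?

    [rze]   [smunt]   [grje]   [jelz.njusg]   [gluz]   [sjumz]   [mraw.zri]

[rze] — violates constraint 4: syllable 1 onset /rz/: /r/ (liquid, 4) → /z/ (fricative, 2) does not rise → not permitted
[smunt] — σ1 onset /sm/ (2→3 rises), coda /nt/ (2C) ok → permitted
[grje] — violates constraint 2: syllable 1 onset /grj/ has 3 consonants (> 2) → not permitted
[jelz.njusg] — σ1 onset /j/, coda /lz/ (2C) ok; σ2 onset /nj/ (3→5 rises), coda /sg/ (2C) ok → permitted
[gluz] — σ1 onset /gl/ (1→4 rises), coda /z/ ok → permitted
[sjumz] — σ1 onset /sj/ (2→5 rises), coda /mz/ (2C) ok → permitted
[mraw.zri] — σ1 onset /mr/ (3→4 rises), coda /w/ ok; σ2 onset /zr/ (2→4 rises), coda /∅/ ok → permitted
Permitted: [smunt], [jelz.njusg], [gluz], [sjumz], [mraw.zri] → 5.

5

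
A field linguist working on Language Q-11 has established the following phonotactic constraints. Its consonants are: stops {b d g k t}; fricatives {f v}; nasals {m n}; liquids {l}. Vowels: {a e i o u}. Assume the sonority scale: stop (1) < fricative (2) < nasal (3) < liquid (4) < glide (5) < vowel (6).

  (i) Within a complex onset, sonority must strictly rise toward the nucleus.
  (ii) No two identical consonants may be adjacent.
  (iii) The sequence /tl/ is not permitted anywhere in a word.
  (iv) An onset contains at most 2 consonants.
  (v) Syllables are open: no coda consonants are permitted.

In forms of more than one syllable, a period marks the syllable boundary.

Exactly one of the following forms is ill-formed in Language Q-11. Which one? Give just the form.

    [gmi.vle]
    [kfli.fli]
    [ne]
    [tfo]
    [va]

[gmi.vle] — σ1 onset /gm/ (1→3 rises), coda /∅/ ok; σ2 onset /vl/ (2→4 rises), coda /∅/ ok → well-formed
[kfli.fli] — violates constraint (iv): syllable 1 onset /kfl/ has 3 consonants (> 2) → ill-formed
[ne] — σ1 onset /n/, coda /∅/ ok → well-formed
[tfo] — σ1 onset /tf/ (1→2 rises), coda /∅/ ok → well-formed
[va] — σ1 onset /v/, coda /∅/ ok → well-formed

[kfli.fli]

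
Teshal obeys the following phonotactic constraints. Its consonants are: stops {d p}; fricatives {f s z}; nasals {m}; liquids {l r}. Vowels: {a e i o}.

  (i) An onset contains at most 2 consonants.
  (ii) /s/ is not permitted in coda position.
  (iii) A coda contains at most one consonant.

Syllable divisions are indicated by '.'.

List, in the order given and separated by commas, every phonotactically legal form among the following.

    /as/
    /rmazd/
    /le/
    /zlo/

/as/ — violates constraint (ii): syllable 1 coda contains /s/ → phonotactically illegal
/rmazd/ — violates constraint (iii): syllable 1 coda /zd/ has 2 consonants (> 1) → phonotactically illegal
/le/ — σ1 onset /l/, coda /∅/ ok → phonotactically legal
/zlo/ — σ1 onset /zl/ (2C), coda /∅/ ok → phonotactically legal

/le/, /zlo/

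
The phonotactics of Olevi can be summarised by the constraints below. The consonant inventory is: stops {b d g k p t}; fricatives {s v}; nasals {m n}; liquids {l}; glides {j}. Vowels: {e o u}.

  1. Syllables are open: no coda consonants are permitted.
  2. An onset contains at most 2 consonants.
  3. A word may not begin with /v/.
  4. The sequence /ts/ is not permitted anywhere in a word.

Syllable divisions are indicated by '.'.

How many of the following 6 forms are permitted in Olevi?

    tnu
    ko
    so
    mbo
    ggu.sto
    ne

tnu — σ1 onset /tn/ (2C), coda /∅/ ok → permitted
ko — σ1 onset /k/, coda /∅/ ok → permitted
so — σ1 onset /s/, coda /∅/ ok → permitted
mbo — σ1 onset /mb/ (2C), coda /∅/ ok → permitted
ggu.sto — σ1 onset /gg/ (2C), coda /∅/ ok; σ2 onset /st/ (2C), coda /∅/ ok → permitted
ne — σ1 onset /n/, coda /∅/ ok → permitted
Permitted: tnu, ko, so, mbo, ggu.sto, ne → 6.

6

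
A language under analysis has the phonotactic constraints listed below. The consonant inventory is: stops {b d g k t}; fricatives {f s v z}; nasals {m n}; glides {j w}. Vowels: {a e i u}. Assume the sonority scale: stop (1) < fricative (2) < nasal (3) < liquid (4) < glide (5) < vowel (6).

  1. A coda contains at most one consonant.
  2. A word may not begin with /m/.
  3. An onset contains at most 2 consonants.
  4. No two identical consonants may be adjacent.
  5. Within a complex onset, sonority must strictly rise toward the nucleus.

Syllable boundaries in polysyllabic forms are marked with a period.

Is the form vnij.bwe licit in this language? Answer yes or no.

yes

vnij.bwe — σ1 onset /vn/ (2→3 rises), coda /j/ ok; σ2 onset /bw/ (1→5 rises), coda /∅/ ok → licit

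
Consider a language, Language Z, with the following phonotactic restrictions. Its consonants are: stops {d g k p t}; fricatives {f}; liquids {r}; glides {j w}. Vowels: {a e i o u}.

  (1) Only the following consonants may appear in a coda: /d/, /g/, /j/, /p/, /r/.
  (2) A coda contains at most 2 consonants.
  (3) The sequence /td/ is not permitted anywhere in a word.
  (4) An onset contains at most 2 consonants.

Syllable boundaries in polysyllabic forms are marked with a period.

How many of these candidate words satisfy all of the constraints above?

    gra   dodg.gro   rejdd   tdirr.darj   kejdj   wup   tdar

3

gra — σ1 onset /gr/ (2C), coda /∅/ ok → licit
dodg.gro — σ1 onset /d/, coda /dg/ (2C) ok; σ2 onset /gr/ (2C), coda /∅/ ok → licit
rejdd — violates constraint 2: syllable 1 coda /jdd/ has 3 consonants (> 2) → illicit
tdirr.darj — violates constraint 3: contains banned sequence /td/ → illicit
kejdj — violates constraint 2: syllable 1 coda /jdj/ has 3 consonants (> 2) → illicit
wup — σ1 onset /w/, coda /p/ ok → licit
tdar — violates constraint 3: contains banned sequence /td/ → illicit
Licit: gra, dodg.gro, wup → 3.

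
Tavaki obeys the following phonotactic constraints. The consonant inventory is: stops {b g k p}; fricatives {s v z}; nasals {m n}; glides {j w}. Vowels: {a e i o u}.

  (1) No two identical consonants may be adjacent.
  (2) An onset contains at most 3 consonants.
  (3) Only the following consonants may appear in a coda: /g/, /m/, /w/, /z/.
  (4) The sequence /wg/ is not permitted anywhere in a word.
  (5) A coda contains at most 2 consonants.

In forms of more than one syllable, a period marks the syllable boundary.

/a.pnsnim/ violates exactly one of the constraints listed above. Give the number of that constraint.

/a.pnsnim/: syllable 2 onset /pnsn/ has 4 consonants (> 3).
This is a violation of constraint 2: "An onset contains at most 3 consonants."
The remaining constraints (1, 3, 4, 5) are satisfied.

2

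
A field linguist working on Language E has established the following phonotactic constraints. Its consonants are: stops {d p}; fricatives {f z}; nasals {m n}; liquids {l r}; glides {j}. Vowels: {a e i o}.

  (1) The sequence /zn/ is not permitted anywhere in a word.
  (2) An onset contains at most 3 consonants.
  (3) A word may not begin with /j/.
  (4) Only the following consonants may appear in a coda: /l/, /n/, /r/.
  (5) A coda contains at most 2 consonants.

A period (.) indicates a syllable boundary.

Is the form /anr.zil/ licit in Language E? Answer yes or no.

/anr.zil/ — σ1 onset /∅/, coda /nr/ (2C) ok; σ2 onset /z/, coda /l/ ok → licit

yes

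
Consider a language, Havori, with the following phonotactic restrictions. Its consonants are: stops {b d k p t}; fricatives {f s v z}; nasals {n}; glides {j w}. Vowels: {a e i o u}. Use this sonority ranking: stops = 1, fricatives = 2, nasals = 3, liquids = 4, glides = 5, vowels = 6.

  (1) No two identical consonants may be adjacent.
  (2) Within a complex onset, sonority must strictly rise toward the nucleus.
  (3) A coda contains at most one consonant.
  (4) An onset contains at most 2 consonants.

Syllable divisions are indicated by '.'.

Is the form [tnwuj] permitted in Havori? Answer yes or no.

[tnwuj] — violates constraint 4: syllable 1 onset /tnw/ has 3 consonants (> 2) → not permitted

no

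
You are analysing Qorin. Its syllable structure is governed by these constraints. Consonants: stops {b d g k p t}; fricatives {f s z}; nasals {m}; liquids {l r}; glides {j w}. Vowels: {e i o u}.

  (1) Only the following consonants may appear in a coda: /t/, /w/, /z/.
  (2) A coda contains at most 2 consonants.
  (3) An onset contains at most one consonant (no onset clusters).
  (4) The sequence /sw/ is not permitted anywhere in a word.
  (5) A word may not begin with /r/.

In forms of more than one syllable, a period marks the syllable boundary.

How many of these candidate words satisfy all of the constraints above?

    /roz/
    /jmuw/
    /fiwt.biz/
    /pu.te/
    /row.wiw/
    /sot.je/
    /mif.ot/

3

/roz/ — violates constraint 5: word begins with /r/ → phonotactically illegal
/jmuw/ — violates constraint 3: syllable 1 onset /jm/ has 2 consonants (> 1) → phonotactically illegal
/fiwt.biz/ — σ1 onset /f/, coda /wt/ (2C) ok; σ2 onset /b/, coda /z/ ok → phonotactically legal
/pu.te/ — σ1 onset /p/, coda /∅/ ok; σ2 onset /t/, coda /∅/ ok → phonotactically legal
/row.wiw/ — violates constraint 5: word begins with /r/ → phonotactically illegal
/sot.je/ — σ1 onset /s/, coda /t/ ok; σ2 onset /j/, coda /∅/ ok → phonotactically legal
/mif.ot/ — violates constraint 1: syllable 1 coda contains /f/, which is not a licensed coda consonant → phonotactically illegal
Phonotactically legal: /fiwt.biz/, /pu.te/, /sot.je/ → 3.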